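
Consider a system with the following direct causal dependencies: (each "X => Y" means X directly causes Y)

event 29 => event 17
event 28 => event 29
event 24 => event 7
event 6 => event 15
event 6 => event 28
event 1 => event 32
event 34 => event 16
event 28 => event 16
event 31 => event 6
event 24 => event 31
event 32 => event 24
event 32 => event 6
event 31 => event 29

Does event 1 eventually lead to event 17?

Yes

There is a causal chain: event 1 → event 32 → event 24 → event 31 → event 29 → event 17.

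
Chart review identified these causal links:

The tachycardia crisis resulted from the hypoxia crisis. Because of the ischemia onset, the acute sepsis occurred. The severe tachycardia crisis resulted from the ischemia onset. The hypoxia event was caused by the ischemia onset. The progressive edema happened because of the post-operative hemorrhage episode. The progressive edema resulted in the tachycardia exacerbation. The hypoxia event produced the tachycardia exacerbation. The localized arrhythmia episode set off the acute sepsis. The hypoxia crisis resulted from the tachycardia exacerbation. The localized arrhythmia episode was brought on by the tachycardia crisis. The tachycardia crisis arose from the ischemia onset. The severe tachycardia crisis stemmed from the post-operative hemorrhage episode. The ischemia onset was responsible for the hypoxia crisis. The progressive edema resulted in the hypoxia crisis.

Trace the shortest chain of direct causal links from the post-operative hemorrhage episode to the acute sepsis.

the post-operative hemorrhage episode → the progressive edema → the hypoxia crisis → the tachycardia crisis → the localized arrhythmia episode → the acute sepsis

the post-operative hemorrhage episode → the progressive edema
the progressive edema → the hypoxia crisis
the hypoxia crisis → the tachycardia crisis
the tachycardia crisis → the localized arrhythmia episode
the localized arrhythmia episode → the acute sepsis
Length: 5 steps.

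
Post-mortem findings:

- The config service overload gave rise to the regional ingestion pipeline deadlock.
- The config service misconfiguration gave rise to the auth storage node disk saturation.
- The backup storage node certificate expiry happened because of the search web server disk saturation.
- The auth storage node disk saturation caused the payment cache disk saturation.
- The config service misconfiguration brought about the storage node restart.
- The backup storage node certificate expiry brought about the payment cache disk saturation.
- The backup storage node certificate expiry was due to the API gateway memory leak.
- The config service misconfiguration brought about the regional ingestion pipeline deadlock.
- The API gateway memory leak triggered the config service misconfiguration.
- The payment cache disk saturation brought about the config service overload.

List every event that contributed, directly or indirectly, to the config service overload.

the API gateway memory leak, the auth storage node disk saturation, the backup storage node certificate expiry, the config service misconfiguration, the payment cache disk saturation, the search web server disk saturation

Immediate cause of the config service overload: the payment cache disk saturation.
Further upstream: the API gateway memory leak, the config service misconfiguration, the auth storage node disk saturation, the backup storage node certificate expiry, the search web server disk saturation.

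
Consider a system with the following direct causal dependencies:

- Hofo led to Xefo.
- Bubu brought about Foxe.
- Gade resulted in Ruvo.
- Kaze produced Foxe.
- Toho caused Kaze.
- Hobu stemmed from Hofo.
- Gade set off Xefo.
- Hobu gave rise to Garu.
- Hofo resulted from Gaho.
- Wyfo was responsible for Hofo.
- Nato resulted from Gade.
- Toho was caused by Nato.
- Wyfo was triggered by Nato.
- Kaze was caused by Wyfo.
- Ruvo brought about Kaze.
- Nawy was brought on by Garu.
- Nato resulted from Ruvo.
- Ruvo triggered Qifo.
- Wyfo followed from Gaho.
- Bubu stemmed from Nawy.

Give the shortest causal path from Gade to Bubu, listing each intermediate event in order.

Gade → Nato
Nato → Wyfo
Wyfo → Hofo
Hofo → Hobu
Hobu → Garu
Garu → Nawy
Nawy → Bubu
Length: 7 steps.

Gade → Nato → Wyfo → Hofo → Hobu → Garu → Nawy → Bubu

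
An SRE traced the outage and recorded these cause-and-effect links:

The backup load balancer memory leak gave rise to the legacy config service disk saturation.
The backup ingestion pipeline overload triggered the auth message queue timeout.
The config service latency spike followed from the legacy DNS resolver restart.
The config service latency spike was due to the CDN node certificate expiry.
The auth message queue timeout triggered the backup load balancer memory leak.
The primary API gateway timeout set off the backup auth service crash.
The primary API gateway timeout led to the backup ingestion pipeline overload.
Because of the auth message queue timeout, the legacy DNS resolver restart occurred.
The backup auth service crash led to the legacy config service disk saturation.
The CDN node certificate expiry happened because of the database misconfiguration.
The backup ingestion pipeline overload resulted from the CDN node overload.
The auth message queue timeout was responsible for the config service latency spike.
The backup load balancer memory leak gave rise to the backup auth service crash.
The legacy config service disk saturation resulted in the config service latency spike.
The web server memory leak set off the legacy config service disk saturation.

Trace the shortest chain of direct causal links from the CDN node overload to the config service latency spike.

the CDN node overload → the backup ingestion pipeline overload → the auth message queue timeout → the config service latency spike

the CDN node overload → the backup ingestion pipeline overload
the backup ingestion pipeline overload → the auth message queue timeout
the auth message queue timeout → the config service latency spike
Length: 3 steps.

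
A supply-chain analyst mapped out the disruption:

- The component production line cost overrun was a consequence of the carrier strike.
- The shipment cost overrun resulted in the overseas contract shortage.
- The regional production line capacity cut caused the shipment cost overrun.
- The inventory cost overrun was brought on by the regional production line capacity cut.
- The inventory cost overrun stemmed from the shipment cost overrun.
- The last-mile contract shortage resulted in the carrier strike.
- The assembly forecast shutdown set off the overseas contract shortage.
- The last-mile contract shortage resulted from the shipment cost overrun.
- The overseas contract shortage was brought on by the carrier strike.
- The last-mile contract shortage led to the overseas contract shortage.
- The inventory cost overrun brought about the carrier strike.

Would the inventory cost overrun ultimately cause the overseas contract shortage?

There is a causal chain: the inventory cost overrun → the carrier strike → the overseas contract shortage.

Yes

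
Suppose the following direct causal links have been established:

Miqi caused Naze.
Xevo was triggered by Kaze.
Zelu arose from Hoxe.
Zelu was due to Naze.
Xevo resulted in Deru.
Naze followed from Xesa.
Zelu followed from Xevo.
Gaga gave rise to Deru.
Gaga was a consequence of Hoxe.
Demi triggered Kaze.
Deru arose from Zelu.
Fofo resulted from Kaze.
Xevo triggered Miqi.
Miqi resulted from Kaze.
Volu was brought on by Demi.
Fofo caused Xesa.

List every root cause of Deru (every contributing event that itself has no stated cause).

Demi, Hoxe

Tracing upstream from Deru: Deru ← Gaga ← Hoxe.
A separate upstream branch: Deru ← Xevo ← Kaze ← Demi.
Each of those chain origins has no stated cause.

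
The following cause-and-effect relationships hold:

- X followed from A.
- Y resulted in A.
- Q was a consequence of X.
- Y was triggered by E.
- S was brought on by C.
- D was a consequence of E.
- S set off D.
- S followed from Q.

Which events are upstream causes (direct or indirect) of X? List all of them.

Immediate cause of X: A.
Further upstream: E, Y.

A, E, Y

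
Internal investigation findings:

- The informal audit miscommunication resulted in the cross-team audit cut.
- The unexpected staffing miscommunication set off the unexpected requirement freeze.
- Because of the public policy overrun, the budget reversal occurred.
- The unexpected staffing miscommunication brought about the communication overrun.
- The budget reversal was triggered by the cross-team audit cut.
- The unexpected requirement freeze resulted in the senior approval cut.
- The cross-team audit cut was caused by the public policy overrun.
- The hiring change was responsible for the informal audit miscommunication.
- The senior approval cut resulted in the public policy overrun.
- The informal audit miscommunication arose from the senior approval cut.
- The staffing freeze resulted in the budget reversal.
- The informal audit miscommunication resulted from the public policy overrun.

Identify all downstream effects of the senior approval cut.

the budget reversal, the cross-team audit cut, the informal audit miscommunication, the public policy overrun

Direct effects: the public policy overrun, the informal audit miscommunication.
2 steps out: the cross-team audit cut, the budget reversal.
Not reachable from it: the unexpected staffing miscommunication, the unexpected requirement freeze, the communication overrun, the hiring change, the staffing freeze.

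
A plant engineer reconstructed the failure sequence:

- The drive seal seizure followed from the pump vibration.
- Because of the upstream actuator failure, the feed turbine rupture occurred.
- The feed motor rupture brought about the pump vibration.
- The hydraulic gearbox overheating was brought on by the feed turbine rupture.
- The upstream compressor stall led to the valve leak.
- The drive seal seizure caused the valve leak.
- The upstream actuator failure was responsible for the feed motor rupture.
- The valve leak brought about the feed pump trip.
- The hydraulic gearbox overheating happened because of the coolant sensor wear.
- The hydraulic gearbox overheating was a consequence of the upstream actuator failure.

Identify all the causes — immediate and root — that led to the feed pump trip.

the drive seal seizure, the feed motor rupture, the pump vibration, the upstream actuator failure, the upstream compressor stall, the valve leak

Immediate cause of the feed pump trip: the valve leak.
Further upstream: the upstream actuator failure, the feed motor rupture, the pump vibration, the upstream compressor stall, the drive seal seizure.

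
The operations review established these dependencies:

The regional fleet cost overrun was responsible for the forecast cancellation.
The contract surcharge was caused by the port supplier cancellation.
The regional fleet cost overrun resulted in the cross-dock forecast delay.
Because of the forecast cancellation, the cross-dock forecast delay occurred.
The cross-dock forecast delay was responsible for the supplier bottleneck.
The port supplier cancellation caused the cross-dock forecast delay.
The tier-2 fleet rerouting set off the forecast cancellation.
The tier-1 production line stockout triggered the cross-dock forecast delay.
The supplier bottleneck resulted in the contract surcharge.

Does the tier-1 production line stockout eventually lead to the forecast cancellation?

The tier-1 production line stockout leads to the cross-dock forecast delay, the supplier bottleneck, the contract surcharge; the forecast cancellation is not among them.

No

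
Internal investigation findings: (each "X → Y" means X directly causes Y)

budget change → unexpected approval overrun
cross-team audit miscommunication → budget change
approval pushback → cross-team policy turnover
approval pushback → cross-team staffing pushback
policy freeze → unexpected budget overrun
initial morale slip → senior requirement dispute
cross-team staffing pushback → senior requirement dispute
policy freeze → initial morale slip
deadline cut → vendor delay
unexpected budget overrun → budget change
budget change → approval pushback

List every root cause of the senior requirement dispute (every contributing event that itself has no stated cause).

Tracing upstream from the senior requirement dispute: the senior requirement dispute ← the initial morale slip ← the policy freeze.
A separate upstream branch: the senior requirement dispute ← the cross-team staffing pushback ← the approval pushback ← the budget change ← the cross-team audit miscommunication.
Each of those chain origins has no stated cause.

the cross-team audit miscommunication, the policy freeze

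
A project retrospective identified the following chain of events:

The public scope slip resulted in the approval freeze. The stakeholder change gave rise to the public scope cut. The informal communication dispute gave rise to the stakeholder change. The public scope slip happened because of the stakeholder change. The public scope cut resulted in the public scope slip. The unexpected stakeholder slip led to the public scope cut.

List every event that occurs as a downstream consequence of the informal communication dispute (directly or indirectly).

Direct effects: the stakeholder change.
2 steps out: the public scope cut, the public scope slip.
3 steps out: the approval freeze.
Not reachable from it: the unexpected stakeholder slip.

the approval freeze, the public scope cut, the public scope slip, the stakeholder change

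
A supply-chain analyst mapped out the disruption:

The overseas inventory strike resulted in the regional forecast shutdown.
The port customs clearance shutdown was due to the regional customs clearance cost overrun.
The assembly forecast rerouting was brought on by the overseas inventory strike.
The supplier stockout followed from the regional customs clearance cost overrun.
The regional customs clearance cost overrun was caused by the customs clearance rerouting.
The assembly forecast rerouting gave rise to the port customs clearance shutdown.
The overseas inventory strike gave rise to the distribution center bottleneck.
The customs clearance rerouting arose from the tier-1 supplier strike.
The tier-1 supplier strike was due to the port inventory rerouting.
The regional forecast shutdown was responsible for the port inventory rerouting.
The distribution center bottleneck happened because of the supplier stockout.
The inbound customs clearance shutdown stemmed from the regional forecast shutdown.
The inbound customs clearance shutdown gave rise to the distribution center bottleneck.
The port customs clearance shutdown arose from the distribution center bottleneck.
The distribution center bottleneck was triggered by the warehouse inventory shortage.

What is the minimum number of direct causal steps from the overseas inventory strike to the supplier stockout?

Shortest chain: the overseas inventory strike → the regional forecast shutdown → the port inventory rerouting → the tier-1 supplier strike → the customs clearance rerouting → the regional customs clearance cost overrun → the supplier stockout.

6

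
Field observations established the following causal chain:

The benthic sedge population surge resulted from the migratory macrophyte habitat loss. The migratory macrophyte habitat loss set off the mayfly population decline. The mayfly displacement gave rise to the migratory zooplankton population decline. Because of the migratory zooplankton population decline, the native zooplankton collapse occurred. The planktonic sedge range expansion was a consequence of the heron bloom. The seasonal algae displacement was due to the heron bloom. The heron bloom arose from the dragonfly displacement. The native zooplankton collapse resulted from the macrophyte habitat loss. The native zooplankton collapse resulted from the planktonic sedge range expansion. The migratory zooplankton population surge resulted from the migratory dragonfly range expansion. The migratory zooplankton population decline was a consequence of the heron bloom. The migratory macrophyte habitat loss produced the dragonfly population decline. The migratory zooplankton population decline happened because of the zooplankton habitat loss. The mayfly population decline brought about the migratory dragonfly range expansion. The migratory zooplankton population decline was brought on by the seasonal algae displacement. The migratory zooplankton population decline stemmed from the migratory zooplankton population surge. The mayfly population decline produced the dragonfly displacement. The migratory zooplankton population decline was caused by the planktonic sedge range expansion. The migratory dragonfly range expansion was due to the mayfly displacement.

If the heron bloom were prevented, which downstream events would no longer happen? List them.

Downstream of the heron bloom: the planktonic sedge range expansion, the seasonal algae displacement, the migratory zooplankton population decline, the native zooplankton collapse.
Of those, still caused via another path: the migratory zooplankton population decline, the native zooplankton collapse.
The remainder have no surviving cause.

the planktonic sedge range expansion, the seasonal algae displacement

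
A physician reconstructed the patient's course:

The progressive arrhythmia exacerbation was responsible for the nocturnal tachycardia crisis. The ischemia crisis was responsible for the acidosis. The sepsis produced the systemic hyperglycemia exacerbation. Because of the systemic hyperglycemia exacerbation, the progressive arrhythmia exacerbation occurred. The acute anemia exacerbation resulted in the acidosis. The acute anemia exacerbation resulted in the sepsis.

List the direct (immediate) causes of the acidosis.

the acute anemia exacerbation, the ischemia crisis

the acute anemia exacerbation, the ischemia crisis → the acidosis with nothing further upstream stated.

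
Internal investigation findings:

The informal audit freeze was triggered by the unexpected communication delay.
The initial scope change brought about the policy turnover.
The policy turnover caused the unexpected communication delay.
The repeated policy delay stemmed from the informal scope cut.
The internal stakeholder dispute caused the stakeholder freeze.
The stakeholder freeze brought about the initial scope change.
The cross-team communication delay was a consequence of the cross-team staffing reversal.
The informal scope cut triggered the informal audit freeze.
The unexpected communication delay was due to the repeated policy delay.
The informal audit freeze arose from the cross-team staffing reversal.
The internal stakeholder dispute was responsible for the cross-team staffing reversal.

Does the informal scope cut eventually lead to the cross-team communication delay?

The informal scope cut leads to the repeated policy delay, the unexpected communication delay, the informal audit freeze; the cross-team communication delay is not among them.

No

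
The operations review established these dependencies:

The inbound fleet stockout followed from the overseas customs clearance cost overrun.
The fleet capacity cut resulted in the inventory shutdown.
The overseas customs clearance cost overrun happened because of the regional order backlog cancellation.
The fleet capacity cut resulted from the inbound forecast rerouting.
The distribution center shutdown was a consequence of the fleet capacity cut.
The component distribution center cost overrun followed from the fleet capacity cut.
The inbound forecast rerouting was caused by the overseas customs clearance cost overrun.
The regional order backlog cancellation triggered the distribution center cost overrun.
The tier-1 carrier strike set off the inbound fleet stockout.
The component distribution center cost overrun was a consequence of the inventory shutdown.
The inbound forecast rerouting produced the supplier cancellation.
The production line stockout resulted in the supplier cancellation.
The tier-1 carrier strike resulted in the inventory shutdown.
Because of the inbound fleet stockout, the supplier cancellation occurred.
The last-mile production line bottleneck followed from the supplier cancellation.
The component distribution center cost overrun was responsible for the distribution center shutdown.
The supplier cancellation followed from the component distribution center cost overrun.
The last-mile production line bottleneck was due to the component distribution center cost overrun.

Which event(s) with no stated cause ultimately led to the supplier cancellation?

Tracing upstream from the supplier cancellation: the supplier cancellation ← the inbound fleet stockout ← the tier-1 carrier strike.
A separate upstream branch: the supplier cancellation ← the inbound forecast rerouting ← the overseas customs clearance cost overrun ← the regional order backlog cancellation.
A separate upstream branch: the supplier cancellation ← the production line stockout.
Each of those chain origins has no stated cause.

the production line stockout, the regional order backlog cancellation, the tier-1 carrier strike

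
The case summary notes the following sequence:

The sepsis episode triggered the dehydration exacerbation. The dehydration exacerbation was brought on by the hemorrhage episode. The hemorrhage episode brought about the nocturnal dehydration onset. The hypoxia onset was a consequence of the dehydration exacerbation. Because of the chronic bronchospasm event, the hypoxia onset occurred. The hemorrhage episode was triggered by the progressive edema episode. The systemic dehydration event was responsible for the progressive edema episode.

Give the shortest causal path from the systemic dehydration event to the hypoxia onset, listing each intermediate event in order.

the systemic dehydration event → the progressive edema episode → the hemorrhage episode → the dehydration exacerbation → the hypoxia onset

the systemic dehydration event → the progressive edema episode
the progressive edema episode → the hemorrhage episode
the hemorrhage episode → the dehydration exacerbation
the dehydration exacerbation → the hypoxia onset
Length: 4 steps.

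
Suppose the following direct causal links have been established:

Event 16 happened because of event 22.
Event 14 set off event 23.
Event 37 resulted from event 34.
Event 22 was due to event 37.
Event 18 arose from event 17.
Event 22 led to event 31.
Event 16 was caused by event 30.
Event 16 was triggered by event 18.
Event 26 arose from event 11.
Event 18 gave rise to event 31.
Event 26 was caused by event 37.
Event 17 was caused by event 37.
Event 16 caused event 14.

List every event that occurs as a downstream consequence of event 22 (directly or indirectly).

Direct effects: event 16, event 31.
2 steps out: event 14.
3 steps out: event 23.
Not reachable from it: event 30, event 34, event 37, event 17, event 18, event 11, event 26.

event 14, event 16, event 23, event 31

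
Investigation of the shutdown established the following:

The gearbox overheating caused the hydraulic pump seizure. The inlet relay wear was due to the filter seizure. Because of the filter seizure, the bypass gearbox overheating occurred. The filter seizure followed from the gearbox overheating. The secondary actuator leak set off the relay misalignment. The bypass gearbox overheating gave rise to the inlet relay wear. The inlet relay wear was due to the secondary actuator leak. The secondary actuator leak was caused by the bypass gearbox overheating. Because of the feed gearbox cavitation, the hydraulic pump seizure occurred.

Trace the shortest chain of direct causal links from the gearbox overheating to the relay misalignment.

the gearbox overheating → the filter seizure
the filter seizure → the bypass gearbox overheating
the bypass gearbox overheating → the secondary actuator leak
the secondary actuator leak → the relay misalignment
Length: 4 steps.

the gearbox overheating → the filter seizure → the bypass gearbox overheating → the secondary actuator leak → the relay misalignment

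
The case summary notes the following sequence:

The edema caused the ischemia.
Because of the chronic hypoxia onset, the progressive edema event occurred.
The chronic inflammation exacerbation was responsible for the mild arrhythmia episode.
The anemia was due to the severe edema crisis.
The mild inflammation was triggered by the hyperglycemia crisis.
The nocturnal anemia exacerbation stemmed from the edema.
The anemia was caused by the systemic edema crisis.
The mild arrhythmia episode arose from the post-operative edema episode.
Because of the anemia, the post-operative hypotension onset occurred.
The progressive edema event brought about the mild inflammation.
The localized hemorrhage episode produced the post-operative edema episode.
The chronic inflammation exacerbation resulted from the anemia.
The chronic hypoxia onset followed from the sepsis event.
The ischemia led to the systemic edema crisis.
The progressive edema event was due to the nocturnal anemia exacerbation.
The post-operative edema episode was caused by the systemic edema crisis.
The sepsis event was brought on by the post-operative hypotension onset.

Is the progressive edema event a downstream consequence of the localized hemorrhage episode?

The localized hemorrhage episode leads to the post-operative edema episode, the mild arrhythmia episode; the progressive edema event is not among them.

No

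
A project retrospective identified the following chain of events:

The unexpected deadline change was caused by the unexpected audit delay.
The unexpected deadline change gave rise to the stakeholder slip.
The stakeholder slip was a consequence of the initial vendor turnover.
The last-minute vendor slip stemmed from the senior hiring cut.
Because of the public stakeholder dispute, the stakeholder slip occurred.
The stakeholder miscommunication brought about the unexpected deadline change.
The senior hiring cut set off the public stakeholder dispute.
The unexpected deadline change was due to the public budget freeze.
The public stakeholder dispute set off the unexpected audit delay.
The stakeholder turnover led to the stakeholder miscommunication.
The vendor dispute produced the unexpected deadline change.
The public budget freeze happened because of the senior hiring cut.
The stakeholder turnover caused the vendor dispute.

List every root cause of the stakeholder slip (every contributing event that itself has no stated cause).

the initial vendor turnover, the senior hiring cut, the stakeholder turnover

Tracing upstream from the stakeholder slip: the stakeholder slip ← the public stakeholder dispute ← the senior hiring cut.
A separate upstream branch: the stakeholder slip ← the initial vendor turnover.
A separate upstream branch: the stakeholder slip ← the unexpected deadline change ← the vendor dispute ← the stakeholder turnover.
Each of those chain origins has no stated cause.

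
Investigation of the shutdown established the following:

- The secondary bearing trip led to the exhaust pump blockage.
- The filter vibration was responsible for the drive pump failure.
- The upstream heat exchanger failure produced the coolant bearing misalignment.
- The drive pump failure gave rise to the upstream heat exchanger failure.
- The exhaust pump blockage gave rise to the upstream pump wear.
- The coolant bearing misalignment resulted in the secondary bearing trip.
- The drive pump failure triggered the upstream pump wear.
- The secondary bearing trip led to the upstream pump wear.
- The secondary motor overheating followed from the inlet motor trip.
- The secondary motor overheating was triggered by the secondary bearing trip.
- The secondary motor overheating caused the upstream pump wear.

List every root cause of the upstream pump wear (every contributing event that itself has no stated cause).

Tracing upstream from the upstream pump wear: the upstream pump wear ← the drive pump failure ← the filter vibration.
A separate upstream branch: the upstream pump wear ← the secondary motor overheating ← the inlet motor trip.
Each of those chain origins has no stated cause.

the filter vibration, the inlet motor trip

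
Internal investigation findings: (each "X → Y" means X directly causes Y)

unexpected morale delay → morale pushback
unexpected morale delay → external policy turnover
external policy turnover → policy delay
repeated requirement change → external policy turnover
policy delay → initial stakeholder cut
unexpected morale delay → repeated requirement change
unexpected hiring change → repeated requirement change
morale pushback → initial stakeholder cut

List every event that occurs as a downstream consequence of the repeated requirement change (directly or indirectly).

the external policy turnover, the initial stakeholder cut, the policy delay

Direct effects: the external policy turnover.
2 steps out: the policy delay.
3 steps out: the initial stakeholder cut.
Not reachable from it: the unexpected morale delay, the morale pushback, the unexpected hiring change.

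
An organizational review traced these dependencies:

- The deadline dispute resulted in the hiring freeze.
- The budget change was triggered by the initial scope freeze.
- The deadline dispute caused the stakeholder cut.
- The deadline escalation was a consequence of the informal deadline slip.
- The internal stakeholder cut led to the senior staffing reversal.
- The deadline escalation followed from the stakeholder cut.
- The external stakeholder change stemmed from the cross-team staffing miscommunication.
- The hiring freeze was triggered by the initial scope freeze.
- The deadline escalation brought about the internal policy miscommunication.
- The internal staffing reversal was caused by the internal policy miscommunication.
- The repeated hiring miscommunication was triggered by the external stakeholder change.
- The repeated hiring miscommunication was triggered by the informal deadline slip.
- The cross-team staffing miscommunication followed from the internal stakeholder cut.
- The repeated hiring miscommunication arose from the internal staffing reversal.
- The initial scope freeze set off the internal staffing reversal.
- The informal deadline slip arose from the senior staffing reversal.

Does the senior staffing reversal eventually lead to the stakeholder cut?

No

The senior staffing reversal leads to the informal deadline slip, the deadline escalation, the internal policy miscommunication, the internal staffing reversal, the repeated hiring miscommunication; the stakeholder cut is not among them.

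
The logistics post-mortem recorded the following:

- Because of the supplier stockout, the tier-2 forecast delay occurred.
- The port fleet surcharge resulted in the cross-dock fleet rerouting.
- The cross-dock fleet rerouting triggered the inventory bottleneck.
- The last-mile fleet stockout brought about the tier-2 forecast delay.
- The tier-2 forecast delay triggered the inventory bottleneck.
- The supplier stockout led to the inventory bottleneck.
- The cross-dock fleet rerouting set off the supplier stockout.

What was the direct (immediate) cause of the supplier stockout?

the cross-dock fleet rerouting

Upstream contributors include the port fleet surcharge, but only the cross-dock fleet rerouting feeds directly into the supplier stockout.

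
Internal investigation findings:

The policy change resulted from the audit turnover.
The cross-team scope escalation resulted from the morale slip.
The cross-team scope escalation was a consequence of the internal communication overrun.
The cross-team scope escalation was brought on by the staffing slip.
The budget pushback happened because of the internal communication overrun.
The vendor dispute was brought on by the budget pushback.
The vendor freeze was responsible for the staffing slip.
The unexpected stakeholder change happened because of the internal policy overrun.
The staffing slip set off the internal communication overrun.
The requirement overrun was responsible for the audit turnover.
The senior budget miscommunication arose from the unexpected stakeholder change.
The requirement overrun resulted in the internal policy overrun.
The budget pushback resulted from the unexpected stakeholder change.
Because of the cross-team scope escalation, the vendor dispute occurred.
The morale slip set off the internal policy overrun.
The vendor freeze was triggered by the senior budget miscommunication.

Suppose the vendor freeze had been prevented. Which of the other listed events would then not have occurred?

Downstream of the vendor freeze: the staffing slip, the internal communication overrun, the cross-team scope escalation, the budget pushback, the vendor dispute.
Of those, still caused via another path: the cross-team scope escalation, the budget pushback, the vendor dispute.
The remainder have no surviving cause.

the internal communication overrun, the staffing slip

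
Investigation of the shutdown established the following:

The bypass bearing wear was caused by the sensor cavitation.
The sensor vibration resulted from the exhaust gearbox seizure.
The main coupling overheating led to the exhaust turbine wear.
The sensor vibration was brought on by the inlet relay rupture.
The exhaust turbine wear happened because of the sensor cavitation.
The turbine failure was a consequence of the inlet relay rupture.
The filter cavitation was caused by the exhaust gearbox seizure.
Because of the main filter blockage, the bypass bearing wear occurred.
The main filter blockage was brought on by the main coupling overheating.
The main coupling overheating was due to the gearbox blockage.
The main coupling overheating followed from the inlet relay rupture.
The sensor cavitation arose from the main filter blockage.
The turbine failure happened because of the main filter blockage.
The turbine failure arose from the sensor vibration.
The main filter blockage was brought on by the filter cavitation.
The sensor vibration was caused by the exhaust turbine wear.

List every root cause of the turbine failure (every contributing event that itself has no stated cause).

Tracing upstream from the turbine failure: the turbine failure ← the main filter blockage ← the main coupling overheating ← the gearbox blockage.
A separate upstream branch: the turbine failure ← the sensor vibration ← the exhaust gearbox seizure.
A separate upstream branch: the turbine failure ← the inlet relay rupture.
Each of those chain origins has no stated cause.

the exhaust gearbox seizure, the gearbox blockage, the inlet relay rupture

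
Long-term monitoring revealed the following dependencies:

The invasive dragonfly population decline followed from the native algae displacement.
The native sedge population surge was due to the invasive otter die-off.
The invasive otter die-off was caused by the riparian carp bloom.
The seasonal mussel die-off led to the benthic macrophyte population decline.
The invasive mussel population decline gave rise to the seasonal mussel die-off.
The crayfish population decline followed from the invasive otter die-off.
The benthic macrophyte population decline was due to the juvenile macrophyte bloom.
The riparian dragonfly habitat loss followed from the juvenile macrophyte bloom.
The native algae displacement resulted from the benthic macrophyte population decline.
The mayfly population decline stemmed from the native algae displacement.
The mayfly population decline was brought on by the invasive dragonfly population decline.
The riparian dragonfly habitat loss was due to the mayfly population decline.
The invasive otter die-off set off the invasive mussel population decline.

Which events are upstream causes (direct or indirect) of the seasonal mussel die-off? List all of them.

Immediate cause of the seasonal mussel die-off: the invasive mussel population decline.
Further upstream: the riparian carp bloom, the invasive otter die-off.

the invasive mussel population decline, the invasive otter die-off, the riparian carp bloom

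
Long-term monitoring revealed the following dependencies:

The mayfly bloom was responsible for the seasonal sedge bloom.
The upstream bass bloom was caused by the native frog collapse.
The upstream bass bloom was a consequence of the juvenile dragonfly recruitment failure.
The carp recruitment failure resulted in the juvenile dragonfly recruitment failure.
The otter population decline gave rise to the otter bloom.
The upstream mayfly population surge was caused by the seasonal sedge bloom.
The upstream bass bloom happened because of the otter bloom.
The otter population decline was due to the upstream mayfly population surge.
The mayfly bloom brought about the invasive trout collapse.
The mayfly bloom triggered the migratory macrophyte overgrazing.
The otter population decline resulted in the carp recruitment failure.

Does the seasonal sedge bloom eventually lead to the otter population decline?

There is a causal chain: the seasonal sedge bloom → the upstream mayfly population surge → the otter population decline.

Yes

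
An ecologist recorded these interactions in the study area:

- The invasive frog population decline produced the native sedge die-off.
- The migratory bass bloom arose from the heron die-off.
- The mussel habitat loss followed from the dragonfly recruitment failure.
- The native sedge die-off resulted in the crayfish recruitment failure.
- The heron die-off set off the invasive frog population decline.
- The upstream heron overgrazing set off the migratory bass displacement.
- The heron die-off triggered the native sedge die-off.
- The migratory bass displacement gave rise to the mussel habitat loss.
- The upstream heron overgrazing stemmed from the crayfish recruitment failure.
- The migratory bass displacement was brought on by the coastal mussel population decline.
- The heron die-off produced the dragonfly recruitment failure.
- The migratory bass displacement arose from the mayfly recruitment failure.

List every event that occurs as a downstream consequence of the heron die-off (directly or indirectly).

Direct effects: the invasive frog population decline, the native sedge die-off, the migratory bass bloom, the dragonfly recruitment failure.
2 steps out: the crayfish recruitment failure, the mussel habitat loss.
3 steps out: the upstream heron overgrazing.
4 steps out: the migratory bass displacement.
Not reachable from it: the coastal mussel population decline, the mayfly recruitment failure.

the crayfish recruitment failure, the dragonfly recruitment failure, the invasive frog population decline, the migratory bass bloom, the migratory bass displacement, the mussel habitat loss, the native sedge die-off, the upstream heron overgrazing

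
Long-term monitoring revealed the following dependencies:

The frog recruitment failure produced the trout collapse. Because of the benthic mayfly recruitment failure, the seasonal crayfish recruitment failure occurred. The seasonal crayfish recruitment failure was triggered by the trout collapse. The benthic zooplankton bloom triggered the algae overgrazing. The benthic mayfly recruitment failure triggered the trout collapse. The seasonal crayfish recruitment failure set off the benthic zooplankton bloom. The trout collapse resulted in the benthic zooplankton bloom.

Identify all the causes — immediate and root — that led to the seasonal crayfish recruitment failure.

Immediate causes of the seasonal crayfish recruitment failure: the benthic mayfly recruitment failure, the trout collapse.
Further upstream: the frog recruitment failure.

the benthic mayfly recruitment failure, the frog recruitment failure, the trout collapse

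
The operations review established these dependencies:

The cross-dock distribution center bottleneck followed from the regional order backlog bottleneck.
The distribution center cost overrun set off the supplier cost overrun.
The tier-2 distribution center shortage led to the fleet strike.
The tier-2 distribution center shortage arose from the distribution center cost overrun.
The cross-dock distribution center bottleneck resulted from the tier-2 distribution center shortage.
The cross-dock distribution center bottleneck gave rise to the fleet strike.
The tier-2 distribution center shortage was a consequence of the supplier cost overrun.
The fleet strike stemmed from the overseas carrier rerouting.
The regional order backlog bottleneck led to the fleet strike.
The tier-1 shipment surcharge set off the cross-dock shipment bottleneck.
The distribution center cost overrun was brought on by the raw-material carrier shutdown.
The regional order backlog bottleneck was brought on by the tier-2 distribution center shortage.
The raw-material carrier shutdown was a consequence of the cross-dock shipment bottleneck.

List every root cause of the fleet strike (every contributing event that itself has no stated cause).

the overseas carrier rerouting, the tier-1 shipment surcharge

Tracing upstream from the fleet strike: the fleet strike ← the tier-2 distribution center shortage ← the distribution center cost overrun ← the raw-material carrier shutdown ← the cross-dock shipment bottleneck ← the tier-1 shipment surcharge.
A separate upstream branch: the fleet strike ← the overseas carrier rerouting.
Each of those chain origins has no stated cause.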